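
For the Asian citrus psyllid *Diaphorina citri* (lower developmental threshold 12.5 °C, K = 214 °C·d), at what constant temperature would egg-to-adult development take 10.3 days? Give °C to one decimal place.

Required daily accumulation = 214 / 10.3 = 20.777 DD/day.
T = T_base + 20.777 = 12.5 + 20.777 = 33.277 ≈ 33.3 °C.

33.3 °C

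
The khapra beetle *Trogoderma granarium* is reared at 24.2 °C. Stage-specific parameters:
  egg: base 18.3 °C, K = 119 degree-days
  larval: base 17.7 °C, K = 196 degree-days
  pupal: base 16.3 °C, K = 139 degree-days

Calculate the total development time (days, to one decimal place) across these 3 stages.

egg: 119 / (24.2 − 18.3) = 119 / 5.9 = 20.169 d.
larval: 196 / (24.2 − 17.7) = 196 / 6.5 = 30.154 d.
pupal: 139 / (24.2 − 16.3) = 139 / 7.9 = 17.595 d.
Sum = 67.918 ≈ 67.9 days.

67.9 days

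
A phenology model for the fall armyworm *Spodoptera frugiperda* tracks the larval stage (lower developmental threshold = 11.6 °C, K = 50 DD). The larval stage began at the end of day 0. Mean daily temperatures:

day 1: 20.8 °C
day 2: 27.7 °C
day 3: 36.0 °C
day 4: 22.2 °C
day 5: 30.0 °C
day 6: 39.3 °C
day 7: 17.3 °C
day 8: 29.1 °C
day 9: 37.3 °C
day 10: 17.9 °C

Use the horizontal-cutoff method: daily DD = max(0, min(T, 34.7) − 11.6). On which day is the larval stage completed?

Daily DD above 11.6 °C (capped at 23.1): 9.2, 16.1, 23.1, 10.6, 18.4, 23.1, 5.7, 17.5, 23.1, 6.3.
Cumulative: 9.2, 25.3, 48.4, 59.0, 77.4, 100.5, 106.2, 123.7, 146.8, 153.1.
The total first reaches 50 DD on day 4.

day 4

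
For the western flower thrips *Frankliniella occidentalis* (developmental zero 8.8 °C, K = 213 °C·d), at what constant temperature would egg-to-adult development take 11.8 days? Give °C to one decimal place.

Required daily accumulation = 213 / 11.8 = 18.051 DD/day.
T = T_base + 18.051 = 8.8 + 18.051 = 26.851 ≈ 26.9 °C.

26.9 °C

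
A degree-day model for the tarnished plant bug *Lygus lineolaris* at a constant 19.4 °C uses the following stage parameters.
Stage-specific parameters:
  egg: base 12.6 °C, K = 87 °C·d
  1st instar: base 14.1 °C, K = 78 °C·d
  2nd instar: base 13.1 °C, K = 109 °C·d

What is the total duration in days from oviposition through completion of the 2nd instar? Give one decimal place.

44.8 days

egg: 87 / (19.4 − 12.6) = 87 / 6.8 = 12.794 d.
1st instar: 78 / (19.4 − 14.1) = 78 / 5.3 = 14.717 d.
2nd instar: 109 / (19.4 − 13.1) = 109 / 6.3 = 17.302 d.
Sum = 44.813 ≈ 44.8 days.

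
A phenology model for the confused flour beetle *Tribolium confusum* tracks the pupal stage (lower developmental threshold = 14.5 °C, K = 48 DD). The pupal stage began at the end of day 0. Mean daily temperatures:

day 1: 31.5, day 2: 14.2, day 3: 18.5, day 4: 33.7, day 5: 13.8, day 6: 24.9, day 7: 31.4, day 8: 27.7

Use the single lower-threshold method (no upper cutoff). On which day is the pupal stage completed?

Daily DD above 14.5 °C: 17.0, 0.0, 4.0, 19.2, 0.0, 10.4, 16.9, 13.2.
Cumulative: 17.0, 17.0, 21.0, 40.2, 40.2, 50.6, 67.5, 80.7.
The total first reaches 48 DD on day 6.

day 6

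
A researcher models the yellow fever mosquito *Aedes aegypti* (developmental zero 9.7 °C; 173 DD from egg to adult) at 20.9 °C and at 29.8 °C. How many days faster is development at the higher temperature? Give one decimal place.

At 20.9 °C: 173 / (20.9 − 9.7) = 173 / 11.2 = 15.446 d.
At 29.8 °C: 173 / (29.8 − 9.7) = 173 / 20.1 = 8.607 d.
Difference = |15.446 − 8.607| = 6.839 ≈ 6.8 days.

6.8 days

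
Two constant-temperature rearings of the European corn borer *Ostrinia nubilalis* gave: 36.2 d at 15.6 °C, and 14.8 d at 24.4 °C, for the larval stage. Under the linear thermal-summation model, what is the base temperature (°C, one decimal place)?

9.5 °C

Linear rate model ⇒ the product D·(T − T_b) is constant across temperatures.
36.2·(15.6 − T_b) = 14.8·(24.4 − T_b)
T_b = (36.2·15.6 − 14.8·24.4) / (36.2 − 14.8) = 203.60 / 21.4 = 9.514 °C ≈ 9.5 °C.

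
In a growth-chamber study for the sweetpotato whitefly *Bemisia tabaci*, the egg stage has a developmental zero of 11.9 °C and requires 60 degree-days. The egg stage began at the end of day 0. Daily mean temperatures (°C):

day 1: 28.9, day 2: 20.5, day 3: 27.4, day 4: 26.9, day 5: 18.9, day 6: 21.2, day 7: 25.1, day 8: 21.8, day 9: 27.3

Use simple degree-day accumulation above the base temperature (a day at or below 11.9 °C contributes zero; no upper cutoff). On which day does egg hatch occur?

day 5

Daily DD above 11.9 °C: 17.0, 8.6, 15.5, 15.0, 7.0, 9.3, 13.2, 9.9, 15.4.
Cumulative: 17.0, 25.6, 41.1, 56.1, 63.1, 72.4, 85.6, 95.5, 110.9.
The total first reaches 60 DD on day 5.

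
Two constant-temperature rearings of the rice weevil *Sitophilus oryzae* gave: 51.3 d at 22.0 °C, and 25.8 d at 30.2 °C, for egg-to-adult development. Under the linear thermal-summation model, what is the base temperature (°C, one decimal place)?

Equal thermal constants: D₁(T₁ − T_b) = D₂(T₂ − T_b).
51.3·(22.0 − T_b) = 25.8·(30.2 − T_b)
T_b = (51.3·22.0 − 25.8·30.2) / (51.3 − 25.8) = 349.44 / 25.5 = 13.704 °C ≈ 13.7 °C.

13.7 °C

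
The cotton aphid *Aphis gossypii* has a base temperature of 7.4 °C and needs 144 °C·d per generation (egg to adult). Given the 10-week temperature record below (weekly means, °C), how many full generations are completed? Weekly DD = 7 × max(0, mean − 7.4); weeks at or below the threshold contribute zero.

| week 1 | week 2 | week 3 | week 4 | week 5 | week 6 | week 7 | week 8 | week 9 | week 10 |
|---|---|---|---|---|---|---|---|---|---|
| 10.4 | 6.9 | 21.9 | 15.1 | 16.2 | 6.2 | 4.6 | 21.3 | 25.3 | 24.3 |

Weekly DD (7 × max(0, T̄ − 7.4)): 21.0, 0.0, 101.5, 53.9, 61.6, 0.0, 0.0, 97.3, 125.3, 118.3.
Season total = 578.9 DD.
Complete generations = ⌊578.9 / 144⌋ = 4.

4 generations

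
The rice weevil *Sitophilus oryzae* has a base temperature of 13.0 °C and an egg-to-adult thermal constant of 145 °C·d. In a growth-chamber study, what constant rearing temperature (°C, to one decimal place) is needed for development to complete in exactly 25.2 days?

Required daily accumulation = 145 / 25.2 = 5.754 DD/day.
T = T_base + 5.754 = 13.0 + 5.754 = 18.754 ≈ 18.8 °C.

18.8 °C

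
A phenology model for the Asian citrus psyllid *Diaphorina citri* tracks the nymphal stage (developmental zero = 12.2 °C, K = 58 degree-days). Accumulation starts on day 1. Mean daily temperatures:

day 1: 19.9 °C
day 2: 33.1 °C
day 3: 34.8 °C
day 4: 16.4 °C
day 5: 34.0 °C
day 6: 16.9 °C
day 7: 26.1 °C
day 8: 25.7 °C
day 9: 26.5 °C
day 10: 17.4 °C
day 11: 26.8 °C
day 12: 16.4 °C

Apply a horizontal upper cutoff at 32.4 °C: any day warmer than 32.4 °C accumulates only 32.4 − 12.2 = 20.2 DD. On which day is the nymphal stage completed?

day 5

Daily DD above 12.2 °C (capped at 20.2): 7.7, 20.2, 20.2, 4.2, 20.2, 4.7, 13.9, 13.5, 14.3, 5.2, 14.6, 4.2.
Cumulative: 7.7, 27.9, 48.1, 52.3, 72.5, 77.2, 91.1, 104.6, 118.9, 124.1, 138.7, 142.9.
The total first reaches 58 DD on day 5.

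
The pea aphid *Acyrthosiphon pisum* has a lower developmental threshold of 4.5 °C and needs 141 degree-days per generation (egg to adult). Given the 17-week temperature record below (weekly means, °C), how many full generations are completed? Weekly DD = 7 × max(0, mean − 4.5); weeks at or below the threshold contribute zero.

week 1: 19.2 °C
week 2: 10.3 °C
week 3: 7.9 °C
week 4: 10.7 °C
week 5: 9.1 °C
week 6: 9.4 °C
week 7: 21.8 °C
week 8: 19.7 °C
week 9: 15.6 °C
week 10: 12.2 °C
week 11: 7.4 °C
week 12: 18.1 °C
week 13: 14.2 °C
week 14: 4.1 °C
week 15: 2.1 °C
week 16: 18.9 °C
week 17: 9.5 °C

6 generations

Weekly DD (7 × max(0, T̄ − 4.5)): 102.9, 40.6, 23.8, 43.4, 32.2, 34.3, 121.1, 106.4, 77.7, 53.9, 20.3, 95.2, 67.9, 0.0, 0.0, 100.8, 35.0.
Season total = 955.5 DD.
Complete generations = ⌊955.5 / 141⌋ = 6.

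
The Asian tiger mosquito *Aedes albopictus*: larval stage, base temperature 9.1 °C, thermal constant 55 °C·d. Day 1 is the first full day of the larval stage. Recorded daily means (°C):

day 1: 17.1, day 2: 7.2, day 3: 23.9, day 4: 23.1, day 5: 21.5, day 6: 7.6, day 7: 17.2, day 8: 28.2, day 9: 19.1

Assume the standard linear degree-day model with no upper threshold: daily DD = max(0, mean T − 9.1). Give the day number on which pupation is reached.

Daily DD above 9.1 °C: 8.0, 0.0, 14.8, 14.0, 12.4, 0.0, 8.1, 19.1, 10.0.
Cumulative: 8.0, 8.0, 22.8, 36.8, 49.2, 49.2, 57.3, 76.4, 86.4.
The total first reaches 55 DD on day 7.

day 7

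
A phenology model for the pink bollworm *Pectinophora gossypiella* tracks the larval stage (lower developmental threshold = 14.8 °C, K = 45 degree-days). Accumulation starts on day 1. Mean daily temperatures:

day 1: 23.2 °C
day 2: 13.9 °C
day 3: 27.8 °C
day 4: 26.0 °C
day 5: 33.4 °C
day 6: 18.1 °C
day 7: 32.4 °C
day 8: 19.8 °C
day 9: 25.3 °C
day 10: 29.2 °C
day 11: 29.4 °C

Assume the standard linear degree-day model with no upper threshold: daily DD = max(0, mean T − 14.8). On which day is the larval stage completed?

day 5

Daily DD above 14.8 °C: 8.4, 0.0, 13.0, 11.2, 18.6, 3.3, 17.6, 5.0, 10.5, 14.4, 14.6.
Cumulative: 8.4, 8.4, 21.4, 32.6, 51.2, 54.5, 72.1, 77.1, 87.6, 102.0, 116.6.
The total first reaches 45 DD on day 5.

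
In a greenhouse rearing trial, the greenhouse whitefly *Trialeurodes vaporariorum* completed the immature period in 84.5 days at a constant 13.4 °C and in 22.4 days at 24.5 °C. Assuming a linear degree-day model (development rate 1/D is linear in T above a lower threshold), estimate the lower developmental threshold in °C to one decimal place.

Equal thermal constants: D₁(T₁ − T_b) = D₂(T₂ − T_b).
84.5·(13.4 − T_b) = 22.4·(24.5 − T_b)
T_b = (84.5·13.4 − 22.4·24.5) / (84.5 − 22.4) = 583.50 / 62.1 = 9.396 °C ≈ 9.4 °C.

9.4 °C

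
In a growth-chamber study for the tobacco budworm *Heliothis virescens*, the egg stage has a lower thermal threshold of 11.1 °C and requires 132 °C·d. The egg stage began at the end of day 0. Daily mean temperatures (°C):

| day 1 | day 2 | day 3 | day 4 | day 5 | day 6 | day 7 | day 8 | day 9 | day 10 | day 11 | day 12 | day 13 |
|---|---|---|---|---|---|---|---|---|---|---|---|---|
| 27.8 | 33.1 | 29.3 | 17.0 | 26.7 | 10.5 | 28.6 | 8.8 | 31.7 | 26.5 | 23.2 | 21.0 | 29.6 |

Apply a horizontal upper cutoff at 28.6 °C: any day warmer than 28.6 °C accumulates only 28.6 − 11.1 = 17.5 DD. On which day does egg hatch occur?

day 11

Daily DD above 11.1 °C (capped at 17.5): 16.7, 17.5, 17.5, 5.9, 15.6, 0.0, 17.5, 0.0, 17.5, 15.4, 12.1, 9.9, 17.5.
Cumulative: 16.7, 34.2, 51.7, 57.6, 73.2, 73.2, 90.7, 90.7, 108.2, 123.6, 135.7, 145.6, 163.1.
The total first reaches 132 DD on day 11.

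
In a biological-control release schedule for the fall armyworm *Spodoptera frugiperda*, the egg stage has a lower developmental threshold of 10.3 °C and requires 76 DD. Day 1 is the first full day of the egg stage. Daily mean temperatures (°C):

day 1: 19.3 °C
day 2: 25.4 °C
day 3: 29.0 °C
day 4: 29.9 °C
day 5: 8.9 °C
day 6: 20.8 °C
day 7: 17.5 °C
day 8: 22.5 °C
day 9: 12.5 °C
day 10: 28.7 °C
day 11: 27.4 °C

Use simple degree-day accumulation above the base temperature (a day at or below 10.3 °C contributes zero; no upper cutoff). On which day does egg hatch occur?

day 7

Daily DD above 10.3 °C: 9.0, 15.1, 18.7, 19.6, 0.0, 10.5, 7.2, 12.2, 2.2, 18.4, 17.1.
Cumulative: 9.0, 24.1, 42.8, 62.4, 62.4, 72.9, 80.1, 92.3, 94.5, 112.9, 130.0.
The total first reaches 76 DD on day 7.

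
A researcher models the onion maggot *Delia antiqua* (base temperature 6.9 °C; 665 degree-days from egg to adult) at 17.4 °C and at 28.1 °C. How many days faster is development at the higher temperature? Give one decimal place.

32.0 days

At 17.4 °C: 665 / (17.4 − 6.9) = 665 / 10.5 = 63.333 d.
At 28.1 °C: 665 / (28.1 − 6.9) = 665 / 21.2 = 31.368 d.
Difference = |63.333 − 31.368| = 31.965 ≈ 32.0 days.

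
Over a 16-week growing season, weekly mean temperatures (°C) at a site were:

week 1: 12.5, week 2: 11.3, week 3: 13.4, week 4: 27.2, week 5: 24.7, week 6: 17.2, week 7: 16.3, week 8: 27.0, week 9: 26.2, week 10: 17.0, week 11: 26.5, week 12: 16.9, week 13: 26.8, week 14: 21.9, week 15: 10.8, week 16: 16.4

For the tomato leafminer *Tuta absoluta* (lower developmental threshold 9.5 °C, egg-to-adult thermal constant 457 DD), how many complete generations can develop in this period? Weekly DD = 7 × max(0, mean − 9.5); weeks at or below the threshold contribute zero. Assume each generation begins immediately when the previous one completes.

2 generations

Weekly DD (7 × max(0, T̄ − 9.5)): 21.0, 12.6, 27.3, 123.9, 106.4, 53.9, 47.6, 122.5, 116.9, 52.5, 119.0, 51.8, 121.1, 86.8, 9.1, 48.3.
Season total = 1120.7 DD.
Complete generations = ⌊1120.7 / 457⌋ = 2.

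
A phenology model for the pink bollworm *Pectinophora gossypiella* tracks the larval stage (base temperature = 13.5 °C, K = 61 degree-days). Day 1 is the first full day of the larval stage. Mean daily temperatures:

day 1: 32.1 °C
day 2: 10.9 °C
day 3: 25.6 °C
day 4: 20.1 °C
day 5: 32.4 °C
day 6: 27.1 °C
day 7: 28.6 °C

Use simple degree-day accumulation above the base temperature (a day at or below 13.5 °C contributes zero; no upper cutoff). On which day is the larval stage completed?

day 6

Daily DD above 13.5 °C: 18.6, 0.0, 12.1, 6.6, 18.9, 13.6, 15.1.
Cumulative: 18.6, 18.6, 30.7, 37.3, 56.2, 69.8, 84.9.
The total first reaches 61 DD on day 6.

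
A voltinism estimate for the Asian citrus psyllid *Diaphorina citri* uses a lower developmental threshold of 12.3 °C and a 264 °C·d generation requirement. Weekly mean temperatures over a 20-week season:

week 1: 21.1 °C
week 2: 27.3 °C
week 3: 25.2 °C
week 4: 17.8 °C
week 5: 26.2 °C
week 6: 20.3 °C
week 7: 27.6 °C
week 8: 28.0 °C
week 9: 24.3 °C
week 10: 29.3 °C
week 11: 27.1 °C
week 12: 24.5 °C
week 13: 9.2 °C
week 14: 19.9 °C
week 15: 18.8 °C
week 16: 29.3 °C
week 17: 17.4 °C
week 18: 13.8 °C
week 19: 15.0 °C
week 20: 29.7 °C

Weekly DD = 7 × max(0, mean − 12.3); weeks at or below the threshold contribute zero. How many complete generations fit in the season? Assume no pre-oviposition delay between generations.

5 generations

Weekly DD (7 × max(0, T̄ − 12.3)): 61.6, 105.0, 90.3, 38.5, 97.3, 56.0, 107.1, 109.9, 84.0, 119.0, 103.6, 85.4, 0.0, 53.2, 45.5, 119.0, 35.7, 10.5, 18.9, 121.8.
Season total = 1462.3 DD.
Complete generations = ⌊1462.3 / 264⌋ = 5.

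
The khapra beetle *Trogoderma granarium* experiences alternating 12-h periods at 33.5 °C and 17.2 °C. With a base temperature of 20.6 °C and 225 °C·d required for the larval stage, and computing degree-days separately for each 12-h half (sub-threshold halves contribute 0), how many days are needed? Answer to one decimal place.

34.9 days

Day half: max(0, 33.5 − 20.6) × 0.5 = 12.9 × 0.5 = 6.45 DD.
Night half: max(0, 17.2 − 20.6) × 0.5 = 0.0 × 0.5 = 0.00 DD.
Per 24 h: 6.45 DD/day.
Duration = 225 / 6.45 = 34.884 ≈ 34.9 days.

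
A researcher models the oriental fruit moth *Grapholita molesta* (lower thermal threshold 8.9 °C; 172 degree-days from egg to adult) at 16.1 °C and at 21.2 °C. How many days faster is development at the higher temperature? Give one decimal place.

9.9 days

At 16.1 °C: 172 / (16.1 − 8.9) = 172 / 7.2 = 23.889 d.
At 21.2 °C: 172 / (21.2 − 8.9) = 172 / 12.3 = 13.984 d.
Difference = |23.889 − 13.984| = 9.905 ≈ 9.9 days.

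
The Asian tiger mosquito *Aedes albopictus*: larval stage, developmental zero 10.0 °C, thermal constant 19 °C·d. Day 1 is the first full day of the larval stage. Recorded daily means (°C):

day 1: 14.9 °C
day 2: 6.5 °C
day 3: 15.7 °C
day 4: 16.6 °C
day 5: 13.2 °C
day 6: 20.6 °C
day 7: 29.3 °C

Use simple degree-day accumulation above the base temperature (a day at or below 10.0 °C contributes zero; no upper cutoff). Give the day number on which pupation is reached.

day 5

Daily DD above 10.0 °C: 4.9, 0.0, 5.7, 6.6, 3.2, 10.6, 19.3.
Cumulative: 4.9, 4.9, 10.6, 17.2, 20.4, 31.0, 50.3.
The total first reaches 19 DD on day 5.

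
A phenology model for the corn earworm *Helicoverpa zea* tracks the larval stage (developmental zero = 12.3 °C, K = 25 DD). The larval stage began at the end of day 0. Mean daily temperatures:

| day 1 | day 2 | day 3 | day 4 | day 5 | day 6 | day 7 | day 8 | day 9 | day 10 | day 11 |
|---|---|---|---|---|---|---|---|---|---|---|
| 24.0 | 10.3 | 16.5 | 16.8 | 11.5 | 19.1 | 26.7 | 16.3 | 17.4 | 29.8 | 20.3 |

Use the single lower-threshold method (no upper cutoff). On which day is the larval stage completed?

Daily DD above 12.3 °C: 11.7, 0.0, 4.2, 4.5, 0.0, 6.8, 14.4, 4.0, 5.1, 17.5, 8.0.
Cumulative: 11.7, 11.7, 15.9, 20.4, 20.4, 27.2, 41.6, 45.6, 50.7, 68.2, 76.2.
The total first reaches 25 DD on day 6.

day 6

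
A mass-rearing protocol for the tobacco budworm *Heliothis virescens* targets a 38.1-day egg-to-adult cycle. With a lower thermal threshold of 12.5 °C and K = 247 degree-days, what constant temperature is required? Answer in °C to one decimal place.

19.0 °C

Required daily accumulation = 247 / 38.1 = 6.483 DD/day.
T = T_base + 6.483 = 12.5 + 6.483 = 18.983 ≈ 19.0 °C.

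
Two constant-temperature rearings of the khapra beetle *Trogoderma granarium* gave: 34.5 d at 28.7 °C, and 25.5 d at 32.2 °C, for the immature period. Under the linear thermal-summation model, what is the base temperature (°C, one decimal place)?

18.8 °C

Under the model K = D·(T − T_b), so D₁·(T₁ − T_b) = D₂·(T₂ − T_b).
34.5·(28.7 − T_b) = 25.5·(32.2 − T_b)
T_b = (34.5·28.7 − 25.5·32.2) / (34.5 − 25.5) = 169.05 / 9.0 = 18.783 °C ≈ 18.8 °C.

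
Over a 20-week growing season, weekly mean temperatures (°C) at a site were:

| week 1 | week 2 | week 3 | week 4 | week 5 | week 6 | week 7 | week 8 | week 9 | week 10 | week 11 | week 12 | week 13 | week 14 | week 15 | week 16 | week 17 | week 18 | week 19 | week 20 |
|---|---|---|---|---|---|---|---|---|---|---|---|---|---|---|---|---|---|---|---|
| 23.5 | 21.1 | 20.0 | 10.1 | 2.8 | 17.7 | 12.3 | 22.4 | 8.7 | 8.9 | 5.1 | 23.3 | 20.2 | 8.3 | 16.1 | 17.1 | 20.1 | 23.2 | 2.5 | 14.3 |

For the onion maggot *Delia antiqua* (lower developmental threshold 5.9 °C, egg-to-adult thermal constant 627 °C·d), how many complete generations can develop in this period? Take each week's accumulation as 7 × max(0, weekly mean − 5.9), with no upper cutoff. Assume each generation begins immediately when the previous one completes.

Weekly DD (7 × max(0, T̄ − 5.9)): 123.2, 106.4, 98.7, 29.4, 0.0, 82.6, 44.8, 115.5, 19.6, 21.0, 0.0, 121.8, 100.1, 16.8, 71.4, 78.4, 99.4, 121.1, 0.0, 58.8.
Season total = 1309.0 DD.
Complete generations = ⌊1309.0 / 627⌋ = 2.

2 generations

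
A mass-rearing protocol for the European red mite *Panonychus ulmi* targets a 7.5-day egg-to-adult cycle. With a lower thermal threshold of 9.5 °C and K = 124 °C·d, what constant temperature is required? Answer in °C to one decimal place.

Required daily accumulation = 124 / 7.5 = 16.533 DD/day.
T = T_base + 16.533 = 9.5 + 16.533 = 26.033 ≈ 26.0 °C.

26.0 °C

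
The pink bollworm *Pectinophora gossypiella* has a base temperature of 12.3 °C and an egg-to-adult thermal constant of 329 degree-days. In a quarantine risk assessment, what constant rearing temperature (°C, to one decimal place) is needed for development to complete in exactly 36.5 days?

21.3 °C

Required daily accumulation = 329 / 36.5 = 9.014 DD/day.
T = T_base + 9.014 = 12.3 + 9.014 = 21.314 ≈ 21.3 °C.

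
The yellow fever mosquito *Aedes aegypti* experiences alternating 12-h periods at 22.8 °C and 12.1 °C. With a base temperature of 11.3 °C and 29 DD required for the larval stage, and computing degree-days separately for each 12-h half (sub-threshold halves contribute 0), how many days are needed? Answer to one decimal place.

4.7 days

Day half: max(0, 22.8 − 11.3) × 0.5 = 11.5 × 0.5 = 5.75 DD.
Night half: max(0, 12.1 − 11.3) × 0.5 = 0.8 × 0.5 = 0.40 DD.
Per 24 h: 6.15 DD/day.
Duration = 29 / 6.15 = 4.715 ≈ 4.7 days.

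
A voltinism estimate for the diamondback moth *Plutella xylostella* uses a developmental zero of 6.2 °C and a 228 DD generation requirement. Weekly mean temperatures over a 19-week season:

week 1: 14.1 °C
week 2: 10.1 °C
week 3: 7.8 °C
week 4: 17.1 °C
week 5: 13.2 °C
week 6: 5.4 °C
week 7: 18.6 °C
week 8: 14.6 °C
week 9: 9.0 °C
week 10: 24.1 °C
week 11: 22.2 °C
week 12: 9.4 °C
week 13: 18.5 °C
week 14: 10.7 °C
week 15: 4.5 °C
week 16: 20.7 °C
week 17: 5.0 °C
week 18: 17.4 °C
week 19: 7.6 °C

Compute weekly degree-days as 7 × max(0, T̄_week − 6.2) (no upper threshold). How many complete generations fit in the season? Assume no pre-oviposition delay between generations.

Weekly DD (7 × max(0, T̄ − 6.2)): 55.3, 27.3, 11.2, 76.3, 49.0, 0.0, 86.8, 58.8, 19.6, 125.3, 112.0, 22.4, 86.1, 31.5, 0.0, 101.5, 0.0, 78.4, 9.8.
Season total = 951.3 DD.
Complete generations = ⌊951.3 / 228⌋ = 4.

4 generations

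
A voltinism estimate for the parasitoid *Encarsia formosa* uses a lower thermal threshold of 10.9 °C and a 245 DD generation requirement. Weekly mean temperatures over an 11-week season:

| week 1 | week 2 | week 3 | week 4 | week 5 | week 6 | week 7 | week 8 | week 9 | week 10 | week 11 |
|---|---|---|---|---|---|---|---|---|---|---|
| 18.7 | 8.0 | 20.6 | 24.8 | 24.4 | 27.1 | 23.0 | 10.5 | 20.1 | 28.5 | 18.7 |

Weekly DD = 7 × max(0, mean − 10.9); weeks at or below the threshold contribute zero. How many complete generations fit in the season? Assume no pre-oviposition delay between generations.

3 generations

Weekly DD (7 × max(0, T̄ − 10.9)): 54.6, 0.0, 67.9, 97.3, 94.5, 113.4, 84.7, 0.0, 64.4, 123.2, 54.6.
Season total = 754.6 DD.
Complete generations = ⌊754.6 / 245⌋ = 3.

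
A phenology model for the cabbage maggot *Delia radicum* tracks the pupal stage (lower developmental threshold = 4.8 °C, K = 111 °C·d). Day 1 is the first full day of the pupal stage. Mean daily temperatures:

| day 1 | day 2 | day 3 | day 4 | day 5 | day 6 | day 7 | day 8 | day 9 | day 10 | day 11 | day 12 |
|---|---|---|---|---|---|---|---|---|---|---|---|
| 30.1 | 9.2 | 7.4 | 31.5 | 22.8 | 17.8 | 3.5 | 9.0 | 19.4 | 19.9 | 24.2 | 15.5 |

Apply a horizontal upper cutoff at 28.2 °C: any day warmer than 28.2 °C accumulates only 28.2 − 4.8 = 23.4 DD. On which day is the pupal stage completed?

day 10

Daily DD above 4.8 °C (capped at 23.4): 23.4, 4.4, 2.6, 23.4, 18.0, 13.0, 0.0, 4.2, 14.6, 15.1, 19.4, 10.7.
Cumulative: 23.4, 27.8, 30.4, 53.8, 71.8, 84.8, 84.8, 89.0, 103.6, 118.7, 138.1, 148.8.
The total first reaches 111 DD on day 10.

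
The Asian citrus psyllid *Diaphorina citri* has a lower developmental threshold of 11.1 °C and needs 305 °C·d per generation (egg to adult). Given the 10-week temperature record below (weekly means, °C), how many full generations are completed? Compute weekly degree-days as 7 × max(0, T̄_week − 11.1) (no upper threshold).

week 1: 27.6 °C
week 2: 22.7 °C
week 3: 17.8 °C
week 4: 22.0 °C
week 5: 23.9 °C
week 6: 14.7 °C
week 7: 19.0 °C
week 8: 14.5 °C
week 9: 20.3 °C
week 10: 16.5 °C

2 generations

Weekly DD (7 × max(0, T̄ − 11.1)): 115.5, 81.2, 46.9, 76.3, 89.6, 25.2, 55.3, 23.8, 64.4, 37.8.
Season total = 616.0 DD.
Complete generations = ⌊616.0 / 305⌋ = 2.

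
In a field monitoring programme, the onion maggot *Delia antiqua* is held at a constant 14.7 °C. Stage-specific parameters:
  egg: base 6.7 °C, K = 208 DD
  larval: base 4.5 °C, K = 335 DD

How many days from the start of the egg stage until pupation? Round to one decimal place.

58.8 days

egg: 208 / (14.7 − 6.7) = 208 / 8.0 = 26.000 d.
larval: 335 / (14.7 − 4.5) = 335 / 10.2 = 32.843 d.
Sum = 58.843 ≈ 58.8 days.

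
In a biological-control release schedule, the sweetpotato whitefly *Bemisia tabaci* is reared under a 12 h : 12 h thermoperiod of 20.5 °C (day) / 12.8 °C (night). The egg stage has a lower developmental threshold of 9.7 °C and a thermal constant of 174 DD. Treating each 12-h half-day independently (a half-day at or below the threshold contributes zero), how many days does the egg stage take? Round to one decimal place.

Day half: max(0, 20.5 − 9.7) × 0.5 = 10.8 × 0.5 = 5.40 DD.
Night half: max(0, 12.8 − 9.7) × 0.5 = 3.1 × 0.5 = 1.55 DD.
Per 24 h: 6.95 DD/day.
Duration = 174 / 6.95 = 25.036 ≈ 25.0 days.

25.0 days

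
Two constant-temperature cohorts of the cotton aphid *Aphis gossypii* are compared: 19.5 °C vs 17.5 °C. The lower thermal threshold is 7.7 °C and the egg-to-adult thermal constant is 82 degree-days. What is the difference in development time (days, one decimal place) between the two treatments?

At 19.5 °C: 82 / (19.5 − 7.7) = 82 / 11.8 = 6.949 d.
At 17.5 °C: 82 / (17.5 − 7.7) = 82 / 9.8 = 8.367 d.
Difference = |6.949 − 8.367| = 1.418 ≈ 1.4 days.

1.4 days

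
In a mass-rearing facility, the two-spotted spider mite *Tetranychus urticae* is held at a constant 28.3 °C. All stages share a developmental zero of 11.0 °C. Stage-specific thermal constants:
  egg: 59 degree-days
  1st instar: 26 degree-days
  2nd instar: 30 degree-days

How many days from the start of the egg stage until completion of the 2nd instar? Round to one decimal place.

6.6 days

Daily accumulation at 28.3 °C = 28.3 − 11.0 = 17.3 DD/day.
Total K = 59 + 26 + 30 = 115 DD.
Total duration = 115 / 17.3 = 6.647 ≈ 6.6 days.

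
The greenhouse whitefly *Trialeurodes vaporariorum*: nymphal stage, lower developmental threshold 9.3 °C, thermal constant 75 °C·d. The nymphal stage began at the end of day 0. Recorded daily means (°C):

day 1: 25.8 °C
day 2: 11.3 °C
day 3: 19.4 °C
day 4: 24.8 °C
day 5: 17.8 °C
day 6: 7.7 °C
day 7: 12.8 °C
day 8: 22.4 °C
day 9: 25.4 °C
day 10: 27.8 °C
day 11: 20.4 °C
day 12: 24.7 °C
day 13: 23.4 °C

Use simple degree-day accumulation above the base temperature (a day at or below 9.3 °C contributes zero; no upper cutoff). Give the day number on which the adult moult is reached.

Daily DD above 9.3 °C: 16.5, 2.0, 10.1, 15.5, 8.5, 0.0, 3.5, 13.1, 16.1, 18.5, 11.1, 15.4, 14.1.
Cumulative: 16.5, 18.5, 28.6, 44.1, 52.6, 52.6, 56.1, 69.2, 85.3, 103.8, 114.9, 130.3, 144.4.
The total first reaches 75 DD on day 9.

day 9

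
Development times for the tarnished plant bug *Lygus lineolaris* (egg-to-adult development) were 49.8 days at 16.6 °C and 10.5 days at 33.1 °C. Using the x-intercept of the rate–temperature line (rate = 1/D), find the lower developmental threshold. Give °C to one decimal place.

12.2 °C

Linear rate model ⇒ the product D·(T − T_b) is constant across temperatures.
49.8·(16.6 − T_b) = 10.5·(33.1 − T_b)
T_b = (49.8·16.6 − 10.5·33.1) / (49.8 − 10.5) = 479.13 / 39.3 = 12.192 °C ≈ 12.2 °C.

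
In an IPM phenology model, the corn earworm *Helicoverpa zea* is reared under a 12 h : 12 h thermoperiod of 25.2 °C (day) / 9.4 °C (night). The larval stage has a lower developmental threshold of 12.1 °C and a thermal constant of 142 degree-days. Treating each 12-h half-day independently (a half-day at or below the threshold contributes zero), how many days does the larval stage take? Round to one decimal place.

Day half: max(0, 25.2 − 12.1) × 0.5 = 13.1 × 0.5 = 6.55 DD.
Night half: max(0, 9.4 − 12.1) × 0.5 = 0.0 × 0.5 = 0.00 DD.
Per 24 h: 6.55 DD/day.
Duration = 142 / 6.55 = 21.679 ≈ 21.7 days.

21.7 days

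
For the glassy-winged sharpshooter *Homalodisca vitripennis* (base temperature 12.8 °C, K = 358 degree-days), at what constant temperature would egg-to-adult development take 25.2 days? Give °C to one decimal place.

Required daily accumulation = 358 / 25.2 = 14.206 DD/day.
T = T_base + 14.206 = 12.8 + 14.206 = 27.006 ≈ 27.0 °C.

27.0 °C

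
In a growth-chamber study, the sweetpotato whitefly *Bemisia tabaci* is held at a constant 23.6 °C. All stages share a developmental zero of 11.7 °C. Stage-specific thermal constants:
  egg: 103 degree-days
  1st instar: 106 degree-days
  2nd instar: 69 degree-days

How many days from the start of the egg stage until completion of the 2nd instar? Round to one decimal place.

23.4 days

Daily accumulation at 23.6 °C = 23.6 − 11.7 = 11.9 DD/day.
Total K = 103 + 106 + 69 = 278 DD.
Total duration = 278 / 11.9 = 23.361 ≈ 23.4 days.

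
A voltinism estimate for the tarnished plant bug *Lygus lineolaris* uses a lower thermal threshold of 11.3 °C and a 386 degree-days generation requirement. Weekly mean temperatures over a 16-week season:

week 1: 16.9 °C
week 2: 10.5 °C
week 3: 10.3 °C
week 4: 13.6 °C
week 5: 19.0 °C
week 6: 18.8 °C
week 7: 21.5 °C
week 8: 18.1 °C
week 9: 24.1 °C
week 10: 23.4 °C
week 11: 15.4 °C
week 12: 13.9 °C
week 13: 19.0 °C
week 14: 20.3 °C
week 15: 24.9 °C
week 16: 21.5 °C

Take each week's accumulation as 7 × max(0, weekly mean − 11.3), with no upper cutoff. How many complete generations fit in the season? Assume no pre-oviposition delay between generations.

Weekly DD (7 × max(0, T̄ − 11.3)): 39.2, 0.0, 0.0, 16.1, 53.9, 52.5, 71.4, 47.6, 89.6, 84.7, 28.7, 18.2, 53.9, 63.0, 95.2, 71.4.
Season total = 785.4 DD.
Complete generations = ⌊785.4 / 386⌋ = 2.

2 generations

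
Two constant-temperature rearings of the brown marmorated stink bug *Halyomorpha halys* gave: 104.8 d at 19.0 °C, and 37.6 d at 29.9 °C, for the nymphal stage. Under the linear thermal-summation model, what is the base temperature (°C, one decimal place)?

Linear rate model ⇒ the product D·(T − T_b) is constant across temperatures.
104.8·(19.0 − T_b) = 37.6·(29.9 − T_b)
T_b = (104.8·19.0 − 37.6·29.9) / (104.8 − 37.6) = 866.96 / 67.2 = 12.901 °C ≈ 12.9 °C.

12.9 °C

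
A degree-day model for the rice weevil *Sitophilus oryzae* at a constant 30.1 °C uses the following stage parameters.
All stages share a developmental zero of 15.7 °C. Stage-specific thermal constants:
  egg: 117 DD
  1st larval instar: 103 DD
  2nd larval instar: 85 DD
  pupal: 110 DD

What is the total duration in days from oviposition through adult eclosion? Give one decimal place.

28.8 days

Daily accumulation at 30.1 °C = 30.1 − 15.7 = 14.4 DD/day.
Total K = 117 + 103 + 85 + 110 = 415 DD.
Total duration = 415 / 14.4 = 28.819 ≈ 28.8 days.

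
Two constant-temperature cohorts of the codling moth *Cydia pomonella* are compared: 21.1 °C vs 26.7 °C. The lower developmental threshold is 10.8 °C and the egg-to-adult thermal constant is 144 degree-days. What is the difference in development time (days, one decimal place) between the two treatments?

At 21.1 °C: 144 / (21.1 − 10.8) = 144 / 10.3 = 13.981 d.
At 26.7 °C: 144 / (26.7 − 10.8) = 144 / 15.9 = 9.057 d.
Difference = |13.981 − 9.057| = 4.924 ≈ 4.9 days.

4.9 days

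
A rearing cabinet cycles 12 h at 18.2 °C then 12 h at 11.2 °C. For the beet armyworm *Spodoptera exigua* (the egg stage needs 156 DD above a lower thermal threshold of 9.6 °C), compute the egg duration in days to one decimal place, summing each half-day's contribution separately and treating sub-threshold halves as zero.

Day half: max(0, 18.2 − 9.6) × 0.5 = 8.6 × 0.5 = 4.30 DD.
Night half: max(0, 11.2 − 9.6) × 0.5 = 1.6 × 0.5 = 0.80 DD.
Per 24 h: 5.10 DD/day.
Duration = 156 / 5.10 = 30.588 ≈ 30.6 days.

30.6 days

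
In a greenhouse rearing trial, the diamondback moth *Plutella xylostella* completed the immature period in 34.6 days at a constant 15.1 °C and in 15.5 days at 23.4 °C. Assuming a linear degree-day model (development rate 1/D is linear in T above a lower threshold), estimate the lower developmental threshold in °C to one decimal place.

8.4 °C

Linear rate model ⇒ the product D·(T − T_b) is constant across temperatures.
34.6·(15.1 − T_b) = 15.5·(23.4 − T_b)
T_b = (34.6·15.1 − 15.5·23.4) / (34.6 − 15.5) = 159.76 / 19.1 = 8.364 °C ≈ 8.4 °C.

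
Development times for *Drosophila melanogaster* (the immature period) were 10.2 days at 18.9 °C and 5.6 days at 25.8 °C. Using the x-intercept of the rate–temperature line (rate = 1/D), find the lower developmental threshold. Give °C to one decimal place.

10.5 °C

Equal thermal constants: D₁(T₁ − T_b) = D₂(T₂ − T_b).
10.2·(18.9 − T_b) = 5.6·(25.8 − T_b)
T_b = (10.2·18.9 − 5.6·25.8) / (10.2 − 5.6) = 48.30 / 4.6 = 10.500 °C ≈ 10.5 °C.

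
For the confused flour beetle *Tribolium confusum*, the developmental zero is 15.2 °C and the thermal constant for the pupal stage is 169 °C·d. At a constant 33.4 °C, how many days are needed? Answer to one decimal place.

9.3 days

Daily accumulation = 33.4 − 15.2 = 18.2 DD/day.
Duration = 169 / 18.2 = 9.286 ≈ 9.3 days.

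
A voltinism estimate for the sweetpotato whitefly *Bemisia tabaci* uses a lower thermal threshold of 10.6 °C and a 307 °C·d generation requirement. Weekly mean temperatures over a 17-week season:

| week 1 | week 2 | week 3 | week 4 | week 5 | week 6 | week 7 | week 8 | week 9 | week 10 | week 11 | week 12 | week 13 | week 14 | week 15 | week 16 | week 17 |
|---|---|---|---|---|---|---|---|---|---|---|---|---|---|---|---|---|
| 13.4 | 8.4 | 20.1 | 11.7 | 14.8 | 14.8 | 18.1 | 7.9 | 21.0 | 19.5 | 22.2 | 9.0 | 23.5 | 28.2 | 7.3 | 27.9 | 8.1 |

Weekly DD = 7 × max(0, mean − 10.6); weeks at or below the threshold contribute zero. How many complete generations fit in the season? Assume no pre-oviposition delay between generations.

2 generations

Weekly DD (7 × max(0, T̄ − 10.6)): 19.6, 0.0, 66.5, 7.7, 29.4, 29.4, 52.5, 0.0, 72.8, 62.3, 81.2, 0.0, 90.3, 123.2, 0.0, 121.1, 0.0.
Season total = 756.0 DD.
Complete generations = ⌊756.0 / 307⌋ = 2.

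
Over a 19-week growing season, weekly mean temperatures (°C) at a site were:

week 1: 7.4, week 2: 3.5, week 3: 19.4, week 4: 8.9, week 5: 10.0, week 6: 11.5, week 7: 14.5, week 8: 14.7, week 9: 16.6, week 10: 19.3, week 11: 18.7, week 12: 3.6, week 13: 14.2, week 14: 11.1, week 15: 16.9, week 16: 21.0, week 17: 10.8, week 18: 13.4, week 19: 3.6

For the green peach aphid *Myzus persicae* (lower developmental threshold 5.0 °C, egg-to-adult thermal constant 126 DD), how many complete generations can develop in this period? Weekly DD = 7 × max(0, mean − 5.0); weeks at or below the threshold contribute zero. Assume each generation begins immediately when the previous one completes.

8 generations

Weekly DD (7 × max(0, T̄ − 5.0)): 16.8, 0.0, 100.8, 27.3, 35.0, 45.5, 66.5, 67.9, 81.2, 100.1, 95.9, 0.0, 64.4, 42.7, 83.3, 112.0, 40.6, 58.8, 0.0.
Season total = 1038.8 DD.
Complete generations = ⌊1038.8 / 126⌋ = 8.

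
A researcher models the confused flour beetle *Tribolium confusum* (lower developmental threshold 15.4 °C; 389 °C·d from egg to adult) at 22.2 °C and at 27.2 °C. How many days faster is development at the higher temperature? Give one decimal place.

24.2 days

At 22.2 °C: 389 / (22.2 − 15.4) = 389 / 6.8 = 57.206 d.
At 27.2 °C: 389 / (27.2 − 15.4) = 389 / 11.8 = 32.966 d.
Difference = |57.206 − 32.966| = 24.240 ≈ 24.2 days.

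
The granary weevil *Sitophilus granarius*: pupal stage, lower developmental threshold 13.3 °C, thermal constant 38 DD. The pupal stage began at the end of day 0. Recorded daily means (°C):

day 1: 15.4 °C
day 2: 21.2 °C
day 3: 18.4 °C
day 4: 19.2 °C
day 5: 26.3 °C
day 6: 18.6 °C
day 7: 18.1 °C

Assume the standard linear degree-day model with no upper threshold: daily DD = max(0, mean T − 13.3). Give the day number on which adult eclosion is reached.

day 6

Daily DD above 13.3 °C: 2.1, 7.9, 5.1, 5.9, 13.0, 5.3, 4.8.
Cumulative: 2.1, 10.0, 15.1, 21.0, 34.0, 39.3, 44.1.
The total first reaches 38 DD on day 6.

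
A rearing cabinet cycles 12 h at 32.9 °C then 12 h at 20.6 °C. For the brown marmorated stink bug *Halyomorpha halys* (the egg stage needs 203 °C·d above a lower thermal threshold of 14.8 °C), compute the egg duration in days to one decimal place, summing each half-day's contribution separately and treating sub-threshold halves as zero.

17.0 days

Day half: max(0, 32.9 − 14.8) × 0.5 = 18.1 × 0.5 = 9.05 DD.
Night half: max(0, 20.6 − 14.8) × 0.5 = 5.8 × 0.5 = 2.90 DD.
Per 24 h: 11.95 DD/day.
Duration = 203 / 11.95 = 16.987 ≈ 17.0 days.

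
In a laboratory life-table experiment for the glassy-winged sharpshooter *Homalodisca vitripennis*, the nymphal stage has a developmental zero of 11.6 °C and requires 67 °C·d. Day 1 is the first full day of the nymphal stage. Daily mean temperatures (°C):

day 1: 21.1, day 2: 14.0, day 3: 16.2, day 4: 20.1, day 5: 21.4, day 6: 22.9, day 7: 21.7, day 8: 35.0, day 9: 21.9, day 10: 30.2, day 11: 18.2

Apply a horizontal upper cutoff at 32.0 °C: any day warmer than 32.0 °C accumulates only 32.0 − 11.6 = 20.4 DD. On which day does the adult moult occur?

day 8

Daily DD above 11.6 °C (capped at 20.4): 9.5, 2.4, 4.6, 8.5, 9.8, 11.3, 10.1, 20.4, 10.3, 18.6, 6.6.
Cumulative: 9.5, 11.9, 16.5, 25.0, 34.8, 46.1, 56.2, 76.6, 86.9, 105.5, 112.1.
The total first reaches 67 DD on day 8.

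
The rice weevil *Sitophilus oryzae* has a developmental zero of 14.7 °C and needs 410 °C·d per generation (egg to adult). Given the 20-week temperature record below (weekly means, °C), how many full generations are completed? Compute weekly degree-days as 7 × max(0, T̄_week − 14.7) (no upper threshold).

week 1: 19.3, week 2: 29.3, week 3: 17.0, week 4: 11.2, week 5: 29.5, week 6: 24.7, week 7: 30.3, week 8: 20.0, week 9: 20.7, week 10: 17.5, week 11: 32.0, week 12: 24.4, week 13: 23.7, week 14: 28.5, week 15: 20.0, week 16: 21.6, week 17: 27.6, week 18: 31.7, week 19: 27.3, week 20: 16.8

3 generations

Weekly DD (7 × max(0, T̄ − 14.7)): 32.2, 102.2, 16.1, 0.0, 103.6, 70.0, 109.2, 37.1, 42.0, 19.6, 121.1, 67.9, 63.0, 96.6, 37.1, 48.3, 90.3, 119.0, 88.2, 14.7.
Season total = 1278.2 DD.
Complete generations = ⌊1278.2 / 410⌋ = 3.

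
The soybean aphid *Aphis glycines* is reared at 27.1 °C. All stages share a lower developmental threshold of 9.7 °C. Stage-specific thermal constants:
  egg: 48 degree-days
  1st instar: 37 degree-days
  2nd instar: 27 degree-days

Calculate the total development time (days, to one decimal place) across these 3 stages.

6.4 days

Daily accumulation at 27.1 °C = 27.1 − 9.7 = 17.4 DD/day.
Total K = 48 + 37 + 27 = 112 DD.
Total duration = 112 / 17.4 = 6.437 ≈ 6.4 days.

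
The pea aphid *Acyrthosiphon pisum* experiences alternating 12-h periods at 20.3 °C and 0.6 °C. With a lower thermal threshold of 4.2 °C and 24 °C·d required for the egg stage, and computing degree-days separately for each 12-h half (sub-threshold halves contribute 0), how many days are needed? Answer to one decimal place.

Day half: max(0, 20.3 − 4.2) × 0.5 = 16.1 × 0.5 = 8.05 DD.
Night half: max(0, 0.6 − 4.2) × 0.5 = 0.0 × 0.5 = 0.00 DD.
Per 24 h: 8.05 DD/day.
Duration = 24 / 8.05 = 2.981 ≈ 3.0 days.

3.0 days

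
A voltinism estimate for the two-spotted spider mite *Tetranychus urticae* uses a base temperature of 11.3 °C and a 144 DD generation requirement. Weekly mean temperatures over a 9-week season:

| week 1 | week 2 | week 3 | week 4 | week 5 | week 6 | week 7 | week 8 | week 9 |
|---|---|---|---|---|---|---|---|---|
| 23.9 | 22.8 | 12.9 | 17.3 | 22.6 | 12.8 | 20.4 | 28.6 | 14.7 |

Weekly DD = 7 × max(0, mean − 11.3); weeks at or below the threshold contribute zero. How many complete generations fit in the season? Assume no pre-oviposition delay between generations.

3 generations

Weekly DD (7 × max(0, T̄ − 11.3)): 88.2, 80.5, 11.2, 42.0, 79.1, 10.5, 63.7, 121.1, 23.8.
Season total = 520.1 DD.
Complete generations = ⌊520.1 / 144⌋ = 3.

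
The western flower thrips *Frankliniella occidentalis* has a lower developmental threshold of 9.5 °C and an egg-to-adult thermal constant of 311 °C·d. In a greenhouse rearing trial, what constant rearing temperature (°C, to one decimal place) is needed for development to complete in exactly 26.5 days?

21.2 °C

Required daily accumulation = 311 / 26.5 = 11.736 DD/day.
T = T_base + 11.736 = 9.5 + 11.736 = 21.236 ≈ 21.2 °C.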